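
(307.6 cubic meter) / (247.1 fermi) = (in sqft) 1.34e+16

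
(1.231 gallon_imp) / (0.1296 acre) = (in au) 7.133e-17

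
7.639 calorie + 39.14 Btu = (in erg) 4.133e+11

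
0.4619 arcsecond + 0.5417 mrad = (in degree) 0.03117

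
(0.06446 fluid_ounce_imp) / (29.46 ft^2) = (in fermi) 6.692e+08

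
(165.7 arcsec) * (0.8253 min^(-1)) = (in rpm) 0.0001055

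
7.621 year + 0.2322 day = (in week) 397.4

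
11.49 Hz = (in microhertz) 1.149e+07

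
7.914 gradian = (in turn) 0.01979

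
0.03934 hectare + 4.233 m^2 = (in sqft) 4280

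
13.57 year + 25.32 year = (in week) 2028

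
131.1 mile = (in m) 2.11e+05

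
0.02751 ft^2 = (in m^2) 0.002556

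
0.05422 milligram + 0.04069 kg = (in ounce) 1.435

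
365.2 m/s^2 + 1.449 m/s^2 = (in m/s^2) 366.6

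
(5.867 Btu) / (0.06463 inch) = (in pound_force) 8.477e+05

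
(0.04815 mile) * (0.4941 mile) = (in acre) 15.23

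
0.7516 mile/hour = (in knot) 0.6531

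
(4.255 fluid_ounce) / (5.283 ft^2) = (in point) 0.7268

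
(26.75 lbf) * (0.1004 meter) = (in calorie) 2.855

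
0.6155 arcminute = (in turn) 2.85e-05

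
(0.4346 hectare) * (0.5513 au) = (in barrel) 2.254e+15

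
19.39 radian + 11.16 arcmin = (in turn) 3.087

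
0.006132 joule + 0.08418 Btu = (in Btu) 0.08419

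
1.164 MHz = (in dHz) 1.164e+07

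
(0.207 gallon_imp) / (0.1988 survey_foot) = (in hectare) 1.553e-06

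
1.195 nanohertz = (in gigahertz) 1.195e-18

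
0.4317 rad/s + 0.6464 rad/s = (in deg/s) 61.77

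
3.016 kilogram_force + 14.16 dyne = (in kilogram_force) 3.016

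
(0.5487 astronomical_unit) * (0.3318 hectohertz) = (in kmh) 9.805e+12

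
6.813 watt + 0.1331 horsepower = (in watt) 106.1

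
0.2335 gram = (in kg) 0.0002335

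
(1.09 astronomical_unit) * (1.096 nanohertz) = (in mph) 399.8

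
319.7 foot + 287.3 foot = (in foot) 607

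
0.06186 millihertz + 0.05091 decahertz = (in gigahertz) 5.092e-10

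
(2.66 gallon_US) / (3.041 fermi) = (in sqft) 3.564e+13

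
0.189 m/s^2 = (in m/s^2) 0.189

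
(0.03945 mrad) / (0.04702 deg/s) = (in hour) 1.335e-05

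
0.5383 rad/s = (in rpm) 5.14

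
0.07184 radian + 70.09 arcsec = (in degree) 4.136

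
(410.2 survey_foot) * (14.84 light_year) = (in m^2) 1.755e+19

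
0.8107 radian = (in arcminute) 2787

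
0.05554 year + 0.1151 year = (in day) 62.28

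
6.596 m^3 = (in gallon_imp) 1451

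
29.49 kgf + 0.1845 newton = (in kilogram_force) 29.51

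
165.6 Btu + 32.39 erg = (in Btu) 165.6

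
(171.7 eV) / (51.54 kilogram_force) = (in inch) 2.143e-18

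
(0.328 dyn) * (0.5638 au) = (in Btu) 262.2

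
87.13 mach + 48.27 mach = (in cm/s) 4.61e+06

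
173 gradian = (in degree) 155.7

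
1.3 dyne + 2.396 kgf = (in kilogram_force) 2.396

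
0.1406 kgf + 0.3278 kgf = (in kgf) 0.4684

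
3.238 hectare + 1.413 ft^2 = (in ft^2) 3.485e+05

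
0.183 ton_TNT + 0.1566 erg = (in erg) 7.657e+15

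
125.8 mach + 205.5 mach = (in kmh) 4.061e+05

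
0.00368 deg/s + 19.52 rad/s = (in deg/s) 1118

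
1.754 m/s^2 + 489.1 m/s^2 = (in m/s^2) 490.9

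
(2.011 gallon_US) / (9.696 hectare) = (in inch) 3.091e-06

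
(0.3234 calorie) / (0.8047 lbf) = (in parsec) 1.225e-17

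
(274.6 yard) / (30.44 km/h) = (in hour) 0.008249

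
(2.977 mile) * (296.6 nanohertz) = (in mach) 4.173e-06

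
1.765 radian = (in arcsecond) 3.641e+05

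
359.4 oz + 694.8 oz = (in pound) 65.89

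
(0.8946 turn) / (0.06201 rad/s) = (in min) 1.511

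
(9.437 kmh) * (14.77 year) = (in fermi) 1.221e+24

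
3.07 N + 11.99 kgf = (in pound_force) 27.12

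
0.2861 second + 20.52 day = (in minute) 2.955e+04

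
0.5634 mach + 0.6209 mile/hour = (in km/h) 691.6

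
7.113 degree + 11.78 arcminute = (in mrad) 127.6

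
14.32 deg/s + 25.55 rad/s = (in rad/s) 25.8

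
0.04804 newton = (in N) 0.04804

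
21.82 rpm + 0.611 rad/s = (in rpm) 27.65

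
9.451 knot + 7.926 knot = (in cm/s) 894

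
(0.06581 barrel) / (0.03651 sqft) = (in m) 3.085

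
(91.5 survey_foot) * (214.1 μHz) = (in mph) 0.01336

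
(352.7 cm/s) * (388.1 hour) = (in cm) 4.928e+08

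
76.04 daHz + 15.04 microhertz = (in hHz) 7.604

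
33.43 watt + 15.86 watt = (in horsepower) 0.0661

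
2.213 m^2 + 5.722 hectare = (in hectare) 5.722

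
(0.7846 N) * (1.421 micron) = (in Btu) 1.057e-09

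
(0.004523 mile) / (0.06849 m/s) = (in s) 106.3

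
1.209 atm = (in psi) 17.77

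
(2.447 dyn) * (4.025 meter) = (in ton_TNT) 2.354e-14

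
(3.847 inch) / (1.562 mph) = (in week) 2.314e-07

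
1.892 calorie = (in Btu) 0.007503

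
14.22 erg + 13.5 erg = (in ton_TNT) 6.625e-16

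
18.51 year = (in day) 6756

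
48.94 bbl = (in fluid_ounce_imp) 2.738e+05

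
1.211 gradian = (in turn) 0.003028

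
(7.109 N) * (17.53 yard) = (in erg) 1.14e+09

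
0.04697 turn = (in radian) 0.2951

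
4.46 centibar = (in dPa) 4.46e+04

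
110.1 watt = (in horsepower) 0.1476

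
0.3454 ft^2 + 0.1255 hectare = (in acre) 0.3101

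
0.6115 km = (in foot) 2006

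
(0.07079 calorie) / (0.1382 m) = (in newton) 2.143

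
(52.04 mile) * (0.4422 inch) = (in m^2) 940.7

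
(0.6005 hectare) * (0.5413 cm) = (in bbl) 204.5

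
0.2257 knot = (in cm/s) 11.61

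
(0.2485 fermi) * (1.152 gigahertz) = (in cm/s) 2.863e-05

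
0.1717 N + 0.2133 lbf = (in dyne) 1.121e+05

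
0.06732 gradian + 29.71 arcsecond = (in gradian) 0.07649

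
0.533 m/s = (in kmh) 1.919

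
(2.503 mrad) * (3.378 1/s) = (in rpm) 0.08074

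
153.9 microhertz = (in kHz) 1.539e-07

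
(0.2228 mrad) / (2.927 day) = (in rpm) 8.413e-09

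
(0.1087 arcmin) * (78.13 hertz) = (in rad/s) 0.00247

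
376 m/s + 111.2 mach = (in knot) 7.433e+04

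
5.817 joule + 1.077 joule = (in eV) 4.303e+19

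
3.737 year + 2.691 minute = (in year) 3.737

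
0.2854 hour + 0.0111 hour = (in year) 3.385e-05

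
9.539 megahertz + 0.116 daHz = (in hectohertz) 9.539e+04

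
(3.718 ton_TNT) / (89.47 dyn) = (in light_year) 0.001838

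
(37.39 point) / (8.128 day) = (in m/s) 1.878e-08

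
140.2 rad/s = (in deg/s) 8033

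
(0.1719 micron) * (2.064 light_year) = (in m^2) 3.357e+09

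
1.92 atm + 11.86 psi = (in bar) 2.763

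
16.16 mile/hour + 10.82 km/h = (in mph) 22.88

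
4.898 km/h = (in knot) 2.645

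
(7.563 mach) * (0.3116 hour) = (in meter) 2.889e+06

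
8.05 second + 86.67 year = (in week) 4519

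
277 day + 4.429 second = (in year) 0.7589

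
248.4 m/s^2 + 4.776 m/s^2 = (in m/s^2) 253.2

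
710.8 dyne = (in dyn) 710.8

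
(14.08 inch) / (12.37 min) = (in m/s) 0.0004819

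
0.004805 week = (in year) 9.215e-05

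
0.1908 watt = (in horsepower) 0.0002559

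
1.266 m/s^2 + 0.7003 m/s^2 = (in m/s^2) 1.966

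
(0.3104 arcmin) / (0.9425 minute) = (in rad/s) 1.597e-06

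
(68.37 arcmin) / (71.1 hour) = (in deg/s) 4.452e-06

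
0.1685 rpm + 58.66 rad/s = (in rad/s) 58.68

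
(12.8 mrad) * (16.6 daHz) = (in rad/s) 2.125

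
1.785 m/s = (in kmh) 6.426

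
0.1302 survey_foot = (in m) 0.03969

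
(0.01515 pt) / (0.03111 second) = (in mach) 5.045e-07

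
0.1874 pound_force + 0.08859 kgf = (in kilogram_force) 0.1736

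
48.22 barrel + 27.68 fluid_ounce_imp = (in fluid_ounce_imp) 2.698e+05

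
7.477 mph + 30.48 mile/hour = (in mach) 0.04983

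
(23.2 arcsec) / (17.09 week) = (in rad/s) 1.088e-11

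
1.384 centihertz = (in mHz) 13.84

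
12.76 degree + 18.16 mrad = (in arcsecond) 4.968e+04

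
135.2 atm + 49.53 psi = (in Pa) 1.404e+07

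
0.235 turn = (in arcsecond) 3.046e+05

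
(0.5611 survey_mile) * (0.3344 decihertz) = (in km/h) 108.7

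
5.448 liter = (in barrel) 0.03427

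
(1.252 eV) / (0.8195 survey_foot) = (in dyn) 8.031e-14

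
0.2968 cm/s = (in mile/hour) 0.006639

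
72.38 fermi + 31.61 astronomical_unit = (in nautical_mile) 2.553e+09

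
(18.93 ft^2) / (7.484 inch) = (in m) 9.252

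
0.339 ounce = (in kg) 0.00961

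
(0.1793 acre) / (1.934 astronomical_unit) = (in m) 2.508e-09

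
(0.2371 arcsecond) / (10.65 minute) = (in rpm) 1.718e-08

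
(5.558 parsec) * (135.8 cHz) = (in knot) 4.527e+17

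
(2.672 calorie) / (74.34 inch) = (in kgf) 0.6037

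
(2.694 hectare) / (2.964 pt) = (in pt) 7.303e+10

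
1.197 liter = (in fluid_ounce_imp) 42.13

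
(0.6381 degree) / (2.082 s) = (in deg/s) 0.3065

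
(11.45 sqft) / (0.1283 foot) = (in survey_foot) 89.24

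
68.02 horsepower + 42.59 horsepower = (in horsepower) 110.6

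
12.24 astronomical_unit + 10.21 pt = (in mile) 1.138e+09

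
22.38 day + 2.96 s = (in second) 1.934e+06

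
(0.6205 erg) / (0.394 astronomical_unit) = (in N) 1.053e-18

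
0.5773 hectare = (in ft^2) 6.214e+04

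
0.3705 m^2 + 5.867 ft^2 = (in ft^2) 9.855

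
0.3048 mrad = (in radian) 0.0003048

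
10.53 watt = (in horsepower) 0.01412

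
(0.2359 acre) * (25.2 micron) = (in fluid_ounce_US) 813.5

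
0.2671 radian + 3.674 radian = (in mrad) 3941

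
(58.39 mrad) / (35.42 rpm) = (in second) 0.01574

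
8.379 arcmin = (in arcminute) 8.379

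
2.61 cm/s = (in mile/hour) 0.05838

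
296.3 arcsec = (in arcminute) 4.938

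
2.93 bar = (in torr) 2198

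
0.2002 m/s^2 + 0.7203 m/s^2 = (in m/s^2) 0.9205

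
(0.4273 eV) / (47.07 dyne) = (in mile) 9.038e-20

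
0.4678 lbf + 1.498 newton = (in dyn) 3.579e+05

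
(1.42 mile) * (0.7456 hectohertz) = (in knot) 3.312e+05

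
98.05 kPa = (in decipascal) 9.805e+05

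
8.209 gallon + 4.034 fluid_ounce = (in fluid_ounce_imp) 1098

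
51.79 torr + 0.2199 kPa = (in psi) 1.033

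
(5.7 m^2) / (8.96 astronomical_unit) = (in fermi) 4252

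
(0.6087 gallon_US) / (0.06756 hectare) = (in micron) 3.411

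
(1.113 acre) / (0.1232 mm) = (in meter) 3.656e+07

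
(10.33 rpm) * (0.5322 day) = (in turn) 7917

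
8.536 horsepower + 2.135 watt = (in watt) 6367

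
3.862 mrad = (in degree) 0.2213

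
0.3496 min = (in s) 20.98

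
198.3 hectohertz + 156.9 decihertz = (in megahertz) 0.01985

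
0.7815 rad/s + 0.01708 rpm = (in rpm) 7.48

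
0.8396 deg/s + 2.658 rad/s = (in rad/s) 2.673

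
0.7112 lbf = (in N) 3.164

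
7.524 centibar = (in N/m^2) 7524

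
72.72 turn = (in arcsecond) 9.425e+07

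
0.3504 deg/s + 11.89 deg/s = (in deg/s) 12.24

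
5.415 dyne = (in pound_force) 1.217e-05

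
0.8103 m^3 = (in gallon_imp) 178.2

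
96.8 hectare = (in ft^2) 1.042e+07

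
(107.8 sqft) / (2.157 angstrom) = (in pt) 1.316e+14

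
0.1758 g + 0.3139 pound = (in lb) 0.3143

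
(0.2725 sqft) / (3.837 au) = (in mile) 2.741e-17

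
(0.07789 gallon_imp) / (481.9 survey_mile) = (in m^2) 4.566e-10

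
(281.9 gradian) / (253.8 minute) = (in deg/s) 0.01666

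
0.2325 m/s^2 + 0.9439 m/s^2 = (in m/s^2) 1.176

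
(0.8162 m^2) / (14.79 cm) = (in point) 1.564e+04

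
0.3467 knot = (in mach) 0.0005238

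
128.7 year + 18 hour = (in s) 4.059e+09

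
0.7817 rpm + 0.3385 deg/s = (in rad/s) 0.08777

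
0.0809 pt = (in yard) 3.121e-05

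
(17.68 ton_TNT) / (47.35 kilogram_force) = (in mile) 9.899e+04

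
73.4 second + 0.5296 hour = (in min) 33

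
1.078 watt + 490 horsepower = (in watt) 3.654e+05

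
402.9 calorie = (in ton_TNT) 4.029e-07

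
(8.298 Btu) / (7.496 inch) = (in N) 4.598e+04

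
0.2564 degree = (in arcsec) 923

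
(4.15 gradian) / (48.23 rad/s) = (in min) 2.253e-05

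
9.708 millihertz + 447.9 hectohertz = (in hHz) 447.9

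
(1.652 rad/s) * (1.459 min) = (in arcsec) 2.983e+07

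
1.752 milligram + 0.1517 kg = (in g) 151.7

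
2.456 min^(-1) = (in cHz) 4.093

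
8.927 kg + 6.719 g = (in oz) 315.1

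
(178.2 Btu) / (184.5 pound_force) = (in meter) 229.1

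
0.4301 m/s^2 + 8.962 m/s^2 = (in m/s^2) 9.392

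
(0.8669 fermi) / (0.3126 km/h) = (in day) 1.155e-19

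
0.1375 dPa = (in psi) 1.994e-06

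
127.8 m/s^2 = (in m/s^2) 127.8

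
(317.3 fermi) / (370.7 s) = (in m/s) 8.559e-16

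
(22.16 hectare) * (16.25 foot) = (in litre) 1.098e+09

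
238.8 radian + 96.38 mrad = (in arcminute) 8.213e+05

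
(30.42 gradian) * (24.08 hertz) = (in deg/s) 659.3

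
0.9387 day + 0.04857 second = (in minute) 1352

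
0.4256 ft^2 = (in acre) 9.77e-06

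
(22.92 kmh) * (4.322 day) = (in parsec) 7.705e-11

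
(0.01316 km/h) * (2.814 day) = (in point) 2.519e+06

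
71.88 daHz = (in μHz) 7.188e+08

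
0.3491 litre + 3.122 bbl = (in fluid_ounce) 1.68e+04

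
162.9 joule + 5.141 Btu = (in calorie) 1335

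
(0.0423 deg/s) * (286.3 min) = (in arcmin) 4.36e+04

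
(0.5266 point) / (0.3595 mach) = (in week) 2.509e-12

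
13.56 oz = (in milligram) 3.844e+05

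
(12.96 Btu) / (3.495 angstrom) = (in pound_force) 8.795e+12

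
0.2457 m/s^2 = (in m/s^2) 0.2457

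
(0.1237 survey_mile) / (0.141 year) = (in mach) 1.315e-07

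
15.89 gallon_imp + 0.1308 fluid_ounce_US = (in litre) 72.24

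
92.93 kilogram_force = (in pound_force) 204.9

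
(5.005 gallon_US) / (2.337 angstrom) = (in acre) 2.003e+04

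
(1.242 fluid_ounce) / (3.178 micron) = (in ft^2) 124.4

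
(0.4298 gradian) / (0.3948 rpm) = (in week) 2.7e-07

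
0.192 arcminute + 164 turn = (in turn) 164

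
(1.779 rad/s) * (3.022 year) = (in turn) 2.698e+07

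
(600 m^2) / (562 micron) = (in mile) 663.4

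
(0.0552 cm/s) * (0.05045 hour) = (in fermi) 1.003e+14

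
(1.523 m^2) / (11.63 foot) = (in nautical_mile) 0.000232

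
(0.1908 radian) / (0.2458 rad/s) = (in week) 1.283e-06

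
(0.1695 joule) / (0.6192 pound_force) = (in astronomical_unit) 4.114e-13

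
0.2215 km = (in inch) 8720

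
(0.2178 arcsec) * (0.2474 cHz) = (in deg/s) 1.497e-07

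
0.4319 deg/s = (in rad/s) 0.007538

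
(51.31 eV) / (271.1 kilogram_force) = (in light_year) 3.268e-37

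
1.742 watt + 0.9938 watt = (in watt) 2.736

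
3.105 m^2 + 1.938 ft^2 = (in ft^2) 35.36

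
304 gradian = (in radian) 4.775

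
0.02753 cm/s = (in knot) 0.0005351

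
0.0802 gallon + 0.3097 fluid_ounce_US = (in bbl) 0.001967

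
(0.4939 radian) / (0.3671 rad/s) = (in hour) 0.0003737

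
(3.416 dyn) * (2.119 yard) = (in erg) 661.9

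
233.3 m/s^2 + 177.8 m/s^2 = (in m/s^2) 411.1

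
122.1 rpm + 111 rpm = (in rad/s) 24.41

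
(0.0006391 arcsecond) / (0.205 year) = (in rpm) 4.577e-15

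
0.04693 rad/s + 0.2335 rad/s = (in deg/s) 16.07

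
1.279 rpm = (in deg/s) 7.674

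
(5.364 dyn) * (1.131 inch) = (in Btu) 1.461e-09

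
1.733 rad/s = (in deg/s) 99.29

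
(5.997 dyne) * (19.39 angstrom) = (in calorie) 2.779e-14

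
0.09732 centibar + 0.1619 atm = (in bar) 0.165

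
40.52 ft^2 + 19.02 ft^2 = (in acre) 0.001367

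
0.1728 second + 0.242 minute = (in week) 2.429e-05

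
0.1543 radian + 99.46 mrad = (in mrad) 253.8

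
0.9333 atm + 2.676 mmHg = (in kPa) 94.92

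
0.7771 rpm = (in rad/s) 0.08138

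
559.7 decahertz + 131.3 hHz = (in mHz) 1.873e+07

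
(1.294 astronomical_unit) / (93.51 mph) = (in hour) 1.286e+06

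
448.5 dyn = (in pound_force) 0.001008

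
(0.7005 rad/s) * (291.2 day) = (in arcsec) 3.635e+12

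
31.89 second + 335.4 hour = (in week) 1.996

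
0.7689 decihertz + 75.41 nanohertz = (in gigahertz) 7.689e-11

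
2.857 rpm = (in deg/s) 17.14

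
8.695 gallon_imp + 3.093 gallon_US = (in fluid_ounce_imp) 1803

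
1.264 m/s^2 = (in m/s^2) 1.264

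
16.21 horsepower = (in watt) 1.209e+04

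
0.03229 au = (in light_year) 5.106e-07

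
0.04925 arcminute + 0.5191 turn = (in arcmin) 1.121e+04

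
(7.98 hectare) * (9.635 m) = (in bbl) 4.836e+06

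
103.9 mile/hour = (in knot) 90.29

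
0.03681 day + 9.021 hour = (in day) 0.4127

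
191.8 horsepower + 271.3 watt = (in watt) 1.433e+05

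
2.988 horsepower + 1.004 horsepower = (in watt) 2977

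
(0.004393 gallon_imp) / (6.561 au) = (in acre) 5.028e-21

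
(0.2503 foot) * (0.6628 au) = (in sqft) 8.142e+10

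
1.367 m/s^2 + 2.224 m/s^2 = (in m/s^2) 3.591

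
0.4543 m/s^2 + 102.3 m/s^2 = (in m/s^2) 102.8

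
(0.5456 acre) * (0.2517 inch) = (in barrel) 88.79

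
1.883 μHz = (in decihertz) 1.883e-05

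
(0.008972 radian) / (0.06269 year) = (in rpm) 4.334e-08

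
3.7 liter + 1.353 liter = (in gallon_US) 1.335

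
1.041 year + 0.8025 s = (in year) 1.041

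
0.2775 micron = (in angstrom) 2775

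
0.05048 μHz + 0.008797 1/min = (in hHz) 1.467e-06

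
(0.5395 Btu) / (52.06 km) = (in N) 0.01093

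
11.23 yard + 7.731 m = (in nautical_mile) 0.009719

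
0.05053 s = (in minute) 0.0008422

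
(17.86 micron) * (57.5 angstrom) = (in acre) 2.538e-17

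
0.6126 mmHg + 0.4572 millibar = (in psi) 0.01848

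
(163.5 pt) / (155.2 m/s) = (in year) 1.178e-11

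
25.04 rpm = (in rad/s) 2.622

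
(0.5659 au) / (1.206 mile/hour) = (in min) 2.617e+09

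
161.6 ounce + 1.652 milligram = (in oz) 161.6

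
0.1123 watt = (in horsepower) 0.0001506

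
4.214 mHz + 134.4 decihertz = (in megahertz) 1.344e-05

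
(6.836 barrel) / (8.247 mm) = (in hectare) 0.01318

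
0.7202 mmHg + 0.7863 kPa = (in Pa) 882.3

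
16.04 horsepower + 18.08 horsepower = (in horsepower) 34.12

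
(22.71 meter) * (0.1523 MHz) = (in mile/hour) 7.737e+06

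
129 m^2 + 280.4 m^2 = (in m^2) 409.4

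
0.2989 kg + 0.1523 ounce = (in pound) 0.6685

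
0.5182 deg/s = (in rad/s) 0.009044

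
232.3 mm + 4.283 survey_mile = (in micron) 6.893e+09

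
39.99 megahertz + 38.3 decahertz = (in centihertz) 3.999e+09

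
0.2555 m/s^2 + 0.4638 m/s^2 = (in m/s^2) 0.7193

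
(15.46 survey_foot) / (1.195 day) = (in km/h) 0.0001643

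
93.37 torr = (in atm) 0.1229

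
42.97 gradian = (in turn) 0.1074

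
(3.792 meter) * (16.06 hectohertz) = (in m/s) 6090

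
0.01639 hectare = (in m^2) 163.9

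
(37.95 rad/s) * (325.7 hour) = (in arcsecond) 9.178e+12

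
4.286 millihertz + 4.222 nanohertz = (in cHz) 0.4286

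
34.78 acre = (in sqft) 1.515e+06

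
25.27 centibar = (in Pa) 2.527e+04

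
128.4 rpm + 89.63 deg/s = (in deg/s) 860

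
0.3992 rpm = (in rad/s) 0.0418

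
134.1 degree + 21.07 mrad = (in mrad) 2362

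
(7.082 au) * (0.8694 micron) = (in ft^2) 9.915e+06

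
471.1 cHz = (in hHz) 0.04711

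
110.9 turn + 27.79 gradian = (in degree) 3.995e+04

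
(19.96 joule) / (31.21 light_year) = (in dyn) 6.76e-12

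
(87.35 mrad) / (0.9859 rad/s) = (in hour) 2.461e-05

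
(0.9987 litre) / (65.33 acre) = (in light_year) 3.993e-25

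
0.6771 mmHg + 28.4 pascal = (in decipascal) 1187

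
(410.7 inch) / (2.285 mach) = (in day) 1.552e-07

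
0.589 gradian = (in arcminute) 31.81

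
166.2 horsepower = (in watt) 1.239e+05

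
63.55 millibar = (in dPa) 6.355e+04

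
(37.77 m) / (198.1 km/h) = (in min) 0.01144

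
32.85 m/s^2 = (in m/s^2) 32.85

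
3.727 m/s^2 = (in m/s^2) 3.727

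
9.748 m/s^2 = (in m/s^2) 9.748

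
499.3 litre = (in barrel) 3.141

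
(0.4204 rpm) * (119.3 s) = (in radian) 5.252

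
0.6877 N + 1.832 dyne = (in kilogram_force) 0.07013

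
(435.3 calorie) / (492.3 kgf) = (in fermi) 3.773e+14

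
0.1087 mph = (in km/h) 0.1749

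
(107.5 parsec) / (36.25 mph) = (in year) 6.491e+09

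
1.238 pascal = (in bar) 1.238e-05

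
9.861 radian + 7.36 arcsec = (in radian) 9.861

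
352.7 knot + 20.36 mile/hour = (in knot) 370.4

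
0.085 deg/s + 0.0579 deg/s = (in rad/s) 0.002494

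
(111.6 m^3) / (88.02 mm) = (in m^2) 1268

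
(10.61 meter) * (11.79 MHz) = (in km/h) 4.503e+08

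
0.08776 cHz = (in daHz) 8.776e-05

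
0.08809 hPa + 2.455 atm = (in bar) 2.488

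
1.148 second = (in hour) 0.0003189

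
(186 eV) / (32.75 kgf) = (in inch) 3.653e-18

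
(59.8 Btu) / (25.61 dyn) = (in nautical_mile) 1.33e+05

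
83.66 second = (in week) 0.0001383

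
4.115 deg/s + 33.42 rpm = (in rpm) 34.11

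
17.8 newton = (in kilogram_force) 1.815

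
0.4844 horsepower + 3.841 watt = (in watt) 365.1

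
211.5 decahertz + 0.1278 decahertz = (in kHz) 2.116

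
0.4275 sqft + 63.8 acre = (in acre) 63.8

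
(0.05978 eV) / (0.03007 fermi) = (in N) 0.0003185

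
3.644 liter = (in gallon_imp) 0.8016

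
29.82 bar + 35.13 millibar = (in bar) 29.86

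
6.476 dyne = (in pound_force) 1.456e-05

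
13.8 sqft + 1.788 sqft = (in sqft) 15.59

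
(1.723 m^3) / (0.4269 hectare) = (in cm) 0.04036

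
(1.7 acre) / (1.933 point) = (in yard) 1.103e+07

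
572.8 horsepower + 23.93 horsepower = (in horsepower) 596.7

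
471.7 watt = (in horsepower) 0.6326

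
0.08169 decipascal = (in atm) 8.062e-08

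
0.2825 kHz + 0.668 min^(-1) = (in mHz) 2.825e+05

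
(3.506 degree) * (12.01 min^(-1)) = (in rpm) 0.117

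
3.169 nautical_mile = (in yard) 6418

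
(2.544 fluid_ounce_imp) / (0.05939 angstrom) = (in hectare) 1217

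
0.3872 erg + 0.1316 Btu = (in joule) 138.8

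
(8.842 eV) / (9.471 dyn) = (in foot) 4.907e-14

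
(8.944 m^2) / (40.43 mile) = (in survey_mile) 8.541e-08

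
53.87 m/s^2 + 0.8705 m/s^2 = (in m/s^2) 54.74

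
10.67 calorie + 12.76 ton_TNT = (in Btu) 5.06e+07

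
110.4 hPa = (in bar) 0.1104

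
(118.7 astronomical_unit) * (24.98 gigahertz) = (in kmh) 1.597e+24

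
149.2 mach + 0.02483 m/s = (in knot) 9.875e+04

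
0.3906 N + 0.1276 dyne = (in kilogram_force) 0.03983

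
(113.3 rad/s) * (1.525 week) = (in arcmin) 3.592e+11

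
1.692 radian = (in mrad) 1692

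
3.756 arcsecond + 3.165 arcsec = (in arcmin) 0.1154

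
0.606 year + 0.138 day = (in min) 3.187e+05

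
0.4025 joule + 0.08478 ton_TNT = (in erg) 3.547e+15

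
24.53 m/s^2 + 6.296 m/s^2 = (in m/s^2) 30.83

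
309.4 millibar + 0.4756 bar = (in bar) 0.785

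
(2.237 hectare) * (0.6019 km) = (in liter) 1.346e+10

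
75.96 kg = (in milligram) 7.596e+07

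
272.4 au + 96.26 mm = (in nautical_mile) 2.2e+10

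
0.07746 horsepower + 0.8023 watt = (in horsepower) 0.07854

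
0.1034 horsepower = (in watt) 77.11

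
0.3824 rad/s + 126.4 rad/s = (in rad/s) 126.8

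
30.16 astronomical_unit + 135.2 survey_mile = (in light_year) 0.0004769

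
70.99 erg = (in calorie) 1.697e-06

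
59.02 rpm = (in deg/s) 354.1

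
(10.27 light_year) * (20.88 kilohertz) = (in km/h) 7.303e+21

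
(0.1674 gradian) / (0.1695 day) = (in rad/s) 1.796e-07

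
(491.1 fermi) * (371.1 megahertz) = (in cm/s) 0.01822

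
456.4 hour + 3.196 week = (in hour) 993.3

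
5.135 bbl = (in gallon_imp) 179.6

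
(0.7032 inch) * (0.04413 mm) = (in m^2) 7.882e-07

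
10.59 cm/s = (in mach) 0.000311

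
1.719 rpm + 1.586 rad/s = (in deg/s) 101.2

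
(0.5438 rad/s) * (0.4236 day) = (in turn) 3168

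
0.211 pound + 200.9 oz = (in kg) 5.791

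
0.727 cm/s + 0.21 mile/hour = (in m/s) 0.1011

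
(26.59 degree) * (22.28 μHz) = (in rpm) 9.874e-05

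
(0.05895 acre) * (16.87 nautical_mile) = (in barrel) 4.688e+07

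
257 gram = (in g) 257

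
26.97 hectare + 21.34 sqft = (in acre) 66.64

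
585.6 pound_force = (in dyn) 2.605e+08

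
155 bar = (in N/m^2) 1.55e+07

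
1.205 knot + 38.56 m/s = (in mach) 0.1151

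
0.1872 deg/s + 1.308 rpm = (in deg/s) 8.035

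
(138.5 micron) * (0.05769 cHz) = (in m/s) 7.99e-08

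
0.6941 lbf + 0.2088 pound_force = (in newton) 4.016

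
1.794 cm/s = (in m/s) 0.01794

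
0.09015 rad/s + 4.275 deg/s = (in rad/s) 0.1648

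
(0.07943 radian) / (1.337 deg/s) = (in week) 5.628e-06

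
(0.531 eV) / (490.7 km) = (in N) 1.734e-25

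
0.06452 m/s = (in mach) 0.0001895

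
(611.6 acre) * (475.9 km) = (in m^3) 1.178e+12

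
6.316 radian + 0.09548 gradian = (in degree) 362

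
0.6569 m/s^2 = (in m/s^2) 0.6569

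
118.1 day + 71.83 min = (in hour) 2836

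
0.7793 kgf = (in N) 7.642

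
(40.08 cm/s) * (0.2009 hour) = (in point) 8.217e+05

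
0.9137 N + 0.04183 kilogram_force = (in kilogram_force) 0.135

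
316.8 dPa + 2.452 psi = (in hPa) 169.4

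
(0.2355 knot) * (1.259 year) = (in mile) 2989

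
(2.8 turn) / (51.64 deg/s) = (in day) 0.0002259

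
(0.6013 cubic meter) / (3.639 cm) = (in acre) 0.004083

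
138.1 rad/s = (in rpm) 1319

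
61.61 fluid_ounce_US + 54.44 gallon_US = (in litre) 207.9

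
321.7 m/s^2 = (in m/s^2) 321.7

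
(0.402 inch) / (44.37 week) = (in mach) 1.117e-12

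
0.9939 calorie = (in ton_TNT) 9.939e-10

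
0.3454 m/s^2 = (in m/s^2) 0.3454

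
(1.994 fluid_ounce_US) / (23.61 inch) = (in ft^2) 0.001058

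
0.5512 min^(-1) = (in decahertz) 0.0009187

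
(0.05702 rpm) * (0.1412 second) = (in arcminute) 2.898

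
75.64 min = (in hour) 1.261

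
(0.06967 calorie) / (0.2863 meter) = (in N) 1.018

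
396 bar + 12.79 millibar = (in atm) 390.8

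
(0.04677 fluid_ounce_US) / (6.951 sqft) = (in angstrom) 2.142e+04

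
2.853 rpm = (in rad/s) 0.2988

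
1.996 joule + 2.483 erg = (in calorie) 0.4771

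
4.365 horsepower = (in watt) 3255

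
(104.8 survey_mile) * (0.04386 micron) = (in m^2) 0.007397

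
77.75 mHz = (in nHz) 7.775e+07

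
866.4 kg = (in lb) 1910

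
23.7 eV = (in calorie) 9.075e-19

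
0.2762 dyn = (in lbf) 6.209e-07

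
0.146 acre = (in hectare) 0.05908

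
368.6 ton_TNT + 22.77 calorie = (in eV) 9.626e+30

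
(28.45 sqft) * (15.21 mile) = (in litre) 6.47e+07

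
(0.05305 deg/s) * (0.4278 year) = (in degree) 7.157e+05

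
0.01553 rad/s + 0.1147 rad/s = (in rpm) 1.244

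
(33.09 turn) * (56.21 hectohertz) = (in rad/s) 1.169e+06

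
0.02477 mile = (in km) 0.03986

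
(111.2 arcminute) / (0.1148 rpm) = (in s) 2.691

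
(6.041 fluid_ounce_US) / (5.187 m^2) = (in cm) 0.003444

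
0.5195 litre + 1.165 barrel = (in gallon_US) 49.07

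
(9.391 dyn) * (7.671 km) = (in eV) 4.496e+18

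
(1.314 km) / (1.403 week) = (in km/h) 0.005575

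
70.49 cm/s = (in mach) 0.00207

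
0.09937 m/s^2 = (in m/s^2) 0.09937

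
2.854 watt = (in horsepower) 0.003827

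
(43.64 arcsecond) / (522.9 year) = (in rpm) 1.225e-13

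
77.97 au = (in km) 1.166e+10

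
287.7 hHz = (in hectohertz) 287.7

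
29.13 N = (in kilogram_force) 2.97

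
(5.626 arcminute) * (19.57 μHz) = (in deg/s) 1.835e-06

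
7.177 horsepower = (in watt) 5352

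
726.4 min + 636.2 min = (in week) 0.1352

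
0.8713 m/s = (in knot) 1.694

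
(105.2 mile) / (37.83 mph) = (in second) 1.001e+04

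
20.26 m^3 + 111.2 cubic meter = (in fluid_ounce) 4.445e+06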